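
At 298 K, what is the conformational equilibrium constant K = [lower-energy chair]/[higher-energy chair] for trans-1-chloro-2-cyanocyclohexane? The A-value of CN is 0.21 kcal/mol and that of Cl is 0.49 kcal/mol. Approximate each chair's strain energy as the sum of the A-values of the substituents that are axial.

C1 and C2 have opposite parity, so for the trans isomer the two substituents are e,e in one chair and a,a in the other.
Chair I (cyano axial, chloro axial): E = 0.70 kcal/mol; chair II (cyano equatorial, chloro equatorial): E = 0.00 kcal/mol.
ΔG = 0.70 kcal/mol between the two chairs.
K = exp(ΔG/RT) with R = 1.987×10⁻³ kcal mol⁻¹ K⁻¹ and T = 298 K gives K ≈ 3.26.

K ≈ 3.26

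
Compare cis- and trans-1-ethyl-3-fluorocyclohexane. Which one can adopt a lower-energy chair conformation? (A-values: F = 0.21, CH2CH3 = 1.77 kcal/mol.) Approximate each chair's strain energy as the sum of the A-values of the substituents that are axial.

cis

At 1,3 positions (parity same): cis → (e,e or a,a); trans → (a,e or e,a).
Best chair for cis: E = 0.00 kcal/mol; best chair for trans: E = 0.21 kcal/mol.
The cis isomer is lower by 0.21 kcal/mol.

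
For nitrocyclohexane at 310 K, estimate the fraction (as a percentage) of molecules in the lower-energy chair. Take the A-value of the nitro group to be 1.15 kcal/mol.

One chair has the nitro group axial (E = 1.15 kcal/mol) and the other has it equatorial (E = 0).
ΔG = 1.15 kcal/mol between the two chairs.
K = exp(ΔG/RT) with R = 1.987×10⁻³ kcal mol⁻¹ K⁻¹ and T = 310 K gives K ≈ 6.47.
Fraction in the lower-energy chair = K/(K+1) = 86.6%.

86.6%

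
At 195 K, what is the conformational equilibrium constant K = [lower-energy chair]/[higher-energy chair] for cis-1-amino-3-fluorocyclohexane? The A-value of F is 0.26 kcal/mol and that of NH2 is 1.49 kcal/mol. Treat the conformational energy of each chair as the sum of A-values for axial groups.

C1 and C3 have the same parity, so for the cis isomer the two substituents are e,e in one chair and a,a in the other.
Chair I (fluoro axial, amino axial): E = 1.75 kcal/mol; chair II (fluoro equatorial, amino equatorial): E = 0.00 kcal/mol.
ΔG = 1.75 kcal/mol between the two chairs.
K = exp(ΔG/RT) with R = 1.987×10⁻³ kcal mol⁻¹ K⁻¹ and T = 195 K gives K ≈ 91.5.

K ≈ 91.5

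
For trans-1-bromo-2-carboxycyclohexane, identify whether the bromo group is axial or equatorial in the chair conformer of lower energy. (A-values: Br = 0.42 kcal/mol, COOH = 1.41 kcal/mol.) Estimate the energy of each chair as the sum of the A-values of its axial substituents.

C1 and C2 have opposite parity, so for the trans isomer the two substituents are e,e in one chair and a,a in the other.
Chair I (bromo axial, carboxyl axial): E = 1.83 kcal/mol.
Chair II (bromo equatorial, carboxyl equatorial): E = 0.00 kcal/mol.
Chair II is the more stable (lower-energy) conformer, and in that chair the bromo group is equatorial.

equatorial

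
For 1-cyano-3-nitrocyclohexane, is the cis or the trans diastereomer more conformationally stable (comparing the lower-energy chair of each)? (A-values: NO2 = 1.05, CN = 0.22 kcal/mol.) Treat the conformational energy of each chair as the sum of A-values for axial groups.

cis

At 1,3 positions (parity same): cis → (e,e or a,a); trans → (a,e or e,a).
Best chair for cis: E = 0.00 kcal/mol; best chair for trans: E = 0.22 kcal/mol.
The cis isomer is lower by 0.22 kcal/mol.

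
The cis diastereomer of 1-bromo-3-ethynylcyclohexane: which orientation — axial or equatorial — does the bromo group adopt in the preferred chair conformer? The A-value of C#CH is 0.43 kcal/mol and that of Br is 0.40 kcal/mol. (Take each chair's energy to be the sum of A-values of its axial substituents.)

C1 and C3 have the same parity, so for the cis isomer the two substituents are e,e in one chair and a,a in the other.
Chair I (ethynyl axial, bromo axial): E = 0.83 kcal/mol.
Chair II (ethynyl equatorial, bromo equatorial): E = 0.00 kcal/mol.
Chair II is the more stable (lower-energy) conformer, and in that chair the bromo group is equatorial.

equatorial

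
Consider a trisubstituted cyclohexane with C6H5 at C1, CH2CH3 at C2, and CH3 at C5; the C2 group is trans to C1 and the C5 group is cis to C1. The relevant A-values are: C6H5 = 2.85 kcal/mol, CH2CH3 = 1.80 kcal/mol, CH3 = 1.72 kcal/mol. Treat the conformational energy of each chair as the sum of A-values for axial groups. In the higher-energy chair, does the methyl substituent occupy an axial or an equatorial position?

axial

Chair I (phenyl axial, ethyl axial, methyl axial): E = 6.37 kcal/mol.
Chair II (phenyl equatorial, ethyl equatorial, methyl equatorial): E = 0.00 kcal/mol.
Chair I is the less stable (higher-energy) conformer, and in that chair the methyl group is axial.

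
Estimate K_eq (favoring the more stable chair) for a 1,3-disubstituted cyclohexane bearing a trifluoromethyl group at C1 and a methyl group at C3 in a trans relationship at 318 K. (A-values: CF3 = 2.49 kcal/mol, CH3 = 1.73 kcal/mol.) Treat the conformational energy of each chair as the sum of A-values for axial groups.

C1 and C3 have the same parity, so for the trans isomer the two substituents are one axial and one equatorial in each chair.
Chair I (trifluoromethyl axial, methyl equatorial): E = 2.49 kcal/mol; chair II (trifluoromethyl equatorial, methyl axial): E = 1.73 kcal/mol.
ΔG = 0.76 kcal/mol between the two chairs.
K = exp(ΔG/RT) with R = 1.987×10⁻³ kcal mol⁻¹ K⁻¹ and T = 318 K gives K ≈ 3.33.

K ≈ 3.33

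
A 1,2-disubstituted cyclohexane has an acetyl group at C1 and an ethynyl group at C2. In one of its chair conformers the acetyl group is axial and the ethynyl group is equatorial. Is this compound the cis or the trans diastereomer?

C1 and C2 have opposite parity, so their axial bonds point in opposite directions.
With opposite-parity carbons, two substituents on the same face are one axial and one equatorial; opposite faces give both axial or both equatorial.
Here the groups are axial/equatorial → same face → cis.

cis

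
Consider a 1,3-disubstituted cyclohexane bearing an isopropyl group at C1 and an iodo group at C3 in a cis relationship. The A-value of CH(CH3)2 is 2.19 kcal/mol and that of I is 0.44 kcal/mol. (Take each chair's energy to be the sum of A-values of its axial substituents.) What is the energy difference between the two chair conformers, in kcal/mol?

C1 and C3 have the same parity, so for the cis isomer the two substituents are e,e in one chair and a,a in the other.
Chair I (isopropyl axial, iodo axial): E = 2.63 kcal/mol.
Chair II (isopropyl equatorial, iodo equatorial): E = 0.00 kcal/mol.
ΔE = 2.63 − 0.00 = 2.63 kcal/mol; chair II is more stable.

2.63 kcal/mol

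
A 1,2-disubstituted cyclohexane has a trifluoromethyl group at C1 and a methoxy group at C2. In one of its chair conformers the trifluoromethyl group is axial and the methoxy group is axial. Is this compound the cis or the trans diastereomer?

C1 and C2 have opposite parity, so their axial bonds point in opposite directions.
With opposite-parity carbons, two substituents on the same face are one axial and one equatorial; opposite faces give both axial or both equatorial.
Here the groups are axial/axial → opposite face → trans.

trans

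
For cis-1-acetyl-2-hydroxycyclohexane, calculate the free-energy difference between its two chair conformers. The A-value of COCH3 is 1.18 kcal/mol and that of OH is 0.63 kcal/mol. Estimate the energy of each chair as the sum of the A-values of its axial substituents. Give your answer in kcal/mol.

C1 and C2 have opposite parity, so for the cis isomer the two substituents are one axial and one equatorial in each chair.
Chair I (acetyl axial, hydroxyl equatorial): E = 1.18 kcal/mol.
Chair II (acetyl equatorial, hydroxyl axial): E = 0.63 kcal/mol.
ΔE = 1.18 − 0.63 = 0.55 kcal/mol; chair II is more stable.

0.55 kcal/mol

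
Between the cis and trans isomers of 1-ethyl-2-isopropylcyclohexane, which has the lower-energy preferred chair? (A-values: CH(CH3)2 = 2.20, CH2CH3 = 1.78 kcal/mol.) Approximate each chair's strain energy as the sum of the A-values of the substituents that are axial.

At 1,2 positions (parity opposite): cis → (a,e or e,a); trans → (e,e or a,a).
Best chair for cis: E = 1.78 kcal/mol; best chair for trans: E = 0.00 kcal/mol.
The trans isomer is lower by 1.78 kcal/mol.

trans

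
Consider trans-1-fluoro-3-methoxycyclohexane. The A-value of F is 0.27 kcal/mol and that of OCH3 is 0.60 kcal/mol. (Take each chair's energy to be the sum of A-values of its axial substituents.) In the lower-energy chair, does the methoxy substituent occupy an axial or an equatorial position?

equatorial

C1 and C3 have the same parity, so for the trans isomer the two substituents are one axial and one equatorial in each chair.
Chair I (fluoro axial, methoxy equatorial): E = 0.27 kcal/mol.
Chair II (fluoro equatorial, methoxy axial): E = 0.60 kcal/mol.
Chair I is the more stable (lower-energy) conformer, and in that chair the methoxy group is equatorial.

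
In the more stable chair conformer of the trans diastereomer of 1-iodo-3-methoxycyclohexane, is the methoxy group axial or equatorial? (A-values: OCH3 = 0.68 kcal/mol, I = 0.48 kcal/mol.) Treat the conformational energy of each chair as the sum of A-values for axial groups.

equatorial

C1 and C3 have the same parity, so for the trans isomer the two substituents are one axial and one equatorial in each chair.
Chair I (methoxy axial, iodo equatorial): E = 0.68 kcal/mol.
Chair II (methoxy equatorial, iodo axial): E = 0.48 kcal/mol.
Chair II is the more stable (lower-energy) conformer, and in that chair the methoxy group is equatorial.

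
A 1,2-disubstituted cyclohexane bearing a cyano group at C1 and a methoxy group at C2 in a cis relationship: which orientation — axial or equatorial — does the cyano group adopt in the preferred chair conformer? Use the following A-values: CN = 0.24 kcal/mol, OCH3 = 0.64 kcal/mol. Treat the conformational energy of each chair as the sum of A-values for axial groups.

C1 and C2 have opposite parity, so for the cis isomer the two substituents are one axial and one equatorial in each chair.
Chair I (cyano axial, methoxy equatorial): E = 0.24 kcal/mol.
Chair II (cyano equatorial, methoxy axial): E = 0.64 kcal/mol.
Chair I is the more stable (lower-energy) conformer, and in that chair the cyano group is axial.

axial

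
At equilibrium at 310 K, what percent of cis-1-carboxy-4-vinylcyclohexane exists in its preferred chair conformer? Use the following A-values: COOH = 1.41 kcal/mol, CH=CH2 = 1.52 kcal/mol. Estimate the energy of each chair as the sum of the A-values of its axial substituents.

C1 and C4 have opposite parity, so for the cis isomer the two substituents are one axial and one equatorial in each chair.
Chair I (carboxyl axial, vinyl equatorial): E = 1.41 kcal/mol; chair II (carboxyl equatorial, vinyl axial): E = 1.52 kcal/mol.
ΔG = 0.11 kcal/mol between the two chairs.
K = exp(ΔG/RT) with R = 1.987×10⁻³ kcal mol⁻¹ K⁻¹ and T = 310 K gives K ≈ 1.2.
Fraction in the lower-energy chair = K/(K+1) = 54.5%.

54.5%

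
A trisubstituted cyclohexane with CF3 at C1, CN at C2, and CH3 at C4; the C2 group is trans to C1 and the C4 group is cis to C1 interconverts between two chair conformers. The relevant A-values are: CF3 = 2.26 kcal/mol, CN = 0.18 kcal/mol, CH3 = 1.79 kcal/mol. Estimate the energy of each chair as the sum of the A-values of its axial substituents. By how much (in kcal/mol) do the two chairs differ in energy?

Chair I (trifluoromethyl axial, cyano axial, methyl equatorial): E = 2.44 kcal/mol.
Chair II (trifluoromethyl equatorial, cyano equatorial, methyl axial): E = 1.79 kcal/mol.
ΔE = 2.44 − 1.79 = 0.65 kcal/mol; chair II is more stable.

0.65 kcal/mol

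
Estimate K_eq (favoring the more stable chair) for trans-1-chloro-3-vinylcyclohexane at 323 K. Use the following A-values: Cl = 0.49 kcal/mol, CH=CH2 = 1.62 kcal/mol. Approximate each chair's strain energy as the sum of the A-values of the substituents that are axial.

K ≈ 5.82

C1 and C3 have the same parity, so for the trans isomer the two substituents are one axial and one equatorial in each chair.
Chair I (chloro axial, vinyl equatorial): E = 0.49 kcal/mol; chair II (chloro equatorial, vinyl axial): E = 1.62 kcal/mol.
ΔG = 1.13 kcal/mol between the two chairs.
K = exp(ΔG/RT) with R = 1.987×10⁻³ kcal mol⁻¹ K⁻¹ and T = 323 K gives K ≈ 5.82.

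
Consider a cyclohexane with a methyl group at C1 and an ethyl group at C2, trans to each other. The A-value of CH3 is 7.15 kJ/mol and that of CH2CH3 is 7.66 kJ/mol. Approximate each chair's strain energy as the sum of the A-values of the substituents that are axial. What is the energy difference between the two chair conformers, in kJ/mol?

14.81 kJ/mol

C1 and C2 have opposite parity, so for the trans isomer the two substituents are e,e in one chair and a,a in the other.
Chair I (methyl axial, ethyl axial): E = 14.81 kJ/mol.
Chair II (methyl equatorial, ethyl equatorial): E = 0.00 kJ/mol.
ΔE = 14.81 − 0.00 = 14.81 kJ/mol; chair II is more stable.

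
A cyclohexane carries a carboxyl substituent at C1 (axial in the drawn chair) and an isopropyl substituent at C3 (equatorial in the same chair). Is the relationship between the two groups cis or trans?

trans

C1 and C3 have the same parity, so their axial bonds point in the same direction.
With same-parity carbons, two substituents on the same face are both axial or both equatorial; opposite faces give one of each.
Here the groups are axial/equatorial → opposite face → trans.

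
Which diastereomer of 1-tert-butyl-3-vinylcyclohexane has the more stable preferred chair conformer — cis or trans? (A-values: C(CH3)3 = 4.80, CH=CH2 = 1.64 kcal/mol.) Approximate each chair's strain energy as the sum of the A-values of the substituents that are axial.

At 1,3 positions (parity same): cis → (e,e or a,a); trans → (a,e or e,a).
Best chair for cis: E = 0.00 kcal/mol; best chair for trans: E = 1.64 kcal/mol.
The cis isomer is lower by 1.64 kcal/mol.

cis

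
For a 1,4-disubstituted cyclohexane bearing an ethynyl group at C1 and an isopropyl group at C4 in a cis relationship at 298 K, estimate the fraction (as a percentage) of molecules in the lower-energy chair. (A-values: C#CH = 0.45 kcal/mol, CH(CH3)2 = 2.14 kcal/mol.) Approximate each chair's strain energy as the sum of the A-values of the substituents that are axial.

C1 and C4 have opposite parity, so for the cis isomer the two substituents are one axial and one equatorial in each chair.
Chair I (ethynyl axial, isopropyl equatorial): E = 0.45 kcal/mol; chair II (ethynyl equatorial, isopropyl axial): E = 2.14 kcal/mol.
ΔG = 1.69 kcal/mol between the two chairs.
K = exp(ΔG/RT) with R = 1.987×10⁻³ kcal mol⁻¹ K⁻¹ and T = 298 K gives K ≈ 17.4.
Fraction in the lower-energy chair = K/(K+1) = 94.6%.

94.6%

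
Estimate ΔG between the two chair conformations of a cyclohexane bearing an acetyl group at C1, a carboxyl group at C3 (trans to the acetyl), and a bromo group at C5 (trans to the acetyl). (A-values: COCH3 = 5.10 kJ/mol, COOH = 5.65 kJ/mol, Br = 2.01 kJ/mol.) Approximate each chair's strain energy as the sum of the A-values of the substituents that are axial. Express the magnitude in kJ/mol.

2.56 kJ/mol

Chair I (acetyl axial, carboxyl equatorial, bromo equatorial): E = 5.10 kJ/mol.
Chair II (acetyl equatorial, carboxyl axial, bromo axial): E = 7.66 kJ/mol.
ΔE = 7.66 − 5.10 = 2.56 kJ/mol; chair I is more stable.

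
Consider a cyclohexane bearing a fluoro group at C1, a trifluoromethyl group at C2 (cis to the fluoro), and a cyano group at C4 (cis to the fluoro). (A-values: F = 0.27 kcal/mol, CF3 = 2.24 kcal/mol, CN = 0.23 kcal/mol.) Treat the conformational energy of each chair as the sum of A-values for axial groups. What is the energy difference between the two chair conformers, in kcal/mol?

2.20 kcal/mol

Chair I (fluoro axial, trifluoromethyl equatorial, cyano equatorial): E = 0.27 kcal/mol.
Chair II (fluoro equatorial, trifluoromethyl axial, cyano axial): E = 2.47 kcal/mol.
ΔE = 2.47 − 0.27 = 2.20 kcal/mol; chair I is more stable.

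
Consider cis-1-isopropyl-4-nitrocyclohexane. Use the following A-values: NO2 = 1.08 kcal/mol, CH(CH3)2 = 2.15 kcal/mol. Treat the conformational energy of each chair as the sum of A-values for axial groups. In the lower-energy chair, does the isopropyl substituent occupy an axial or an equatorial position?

equatorial

C1 and C4 have opposite parity, so for the cis isomer the two substituents are one axial and one equatorial in each chair.
Chair I (nitro axial, isopropyl equatorial): E = 1.08 kcal/mol.
Chair II (nitro equatorial, isopropyl axial): E = 2.15 kcal/mol.
Chair I is the more stable (lower-energy) conformer, and in that chair the isopropyl group is equatorial.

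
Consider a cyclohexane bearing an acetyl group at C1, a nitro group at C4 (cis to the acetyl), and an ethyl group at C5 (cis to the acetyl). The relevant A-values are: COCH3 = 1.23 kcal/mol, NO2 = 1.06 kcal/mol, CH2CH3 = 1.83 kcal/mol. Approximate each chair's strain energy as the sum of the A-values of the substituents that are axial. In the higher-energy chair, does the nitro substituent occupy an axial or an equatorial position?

Chair I (acetyl axial, nitro equatorial, ethyl axial): E = 3.06 kcal/mol.
Chair II (acetyl equatorial, nitro axial, ethyl equatorial): E = 1.06 kcal/mol.
Chair I is the less stable (higher-energy) conformer, and in that chair the nitro group is equatorial.

equatorial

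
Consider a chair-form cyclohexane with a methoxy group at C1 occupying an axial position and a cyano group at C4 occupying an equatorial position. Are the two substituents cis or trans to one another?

C1 and C4 have opposite parity, so their axial bonds point in opposite directions.
With opposite-parity carbons, two substituents on the same face are one axial and one equatorial; opposite faces give both axial or both equatorial.
Here the groups are axial/equatorial → same face → cis.

cis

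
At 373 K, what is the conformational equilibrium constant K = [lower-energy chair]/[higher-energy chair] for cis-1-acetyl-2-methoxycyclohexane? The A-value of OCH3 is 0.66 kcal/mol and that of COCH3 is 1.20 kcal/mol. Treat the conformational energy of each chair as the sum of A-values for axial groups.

C1 and C2 have opposite parity, so for the cis isomer the two substituents are one axial and one equatorial in each chair.
Chair I (methoxy axial, acetyl equatorial): E = 0.66 kcal/mol; chair II (methoxy equatorial, acetyl axial): E = 1.20 kcal/mol.
ΔG = 0.54 kcal/mol between the two chairs.
K = exp(ΔG/RT) with R = 1.987×10⁻³ kcal mol⁻¹ K⁻¹ and T = 373 K gives K ≈ 2.07.

K ≈ 2.07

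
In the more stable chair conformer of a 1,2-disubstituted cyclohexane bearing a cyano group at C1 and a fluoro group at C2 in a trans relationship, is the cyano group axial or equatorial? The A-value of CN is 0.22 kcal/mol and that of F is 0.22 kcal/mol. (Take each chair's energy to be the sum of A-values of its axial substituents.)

equatorial

C1 and C2 have opposite parity, so for the trans isomer the two substituents are e,e in one chair and a,a in the other.
Chair I (cyano axial, fluoro axial): E = 0.44 kcal/mol.
Chair II (cyano equatorial, fluoro equatorial): E = 0.00 kcal/mol.
Chair II is the more stable (lower-energy) conformer, and in that chair the cyano group is equatorial.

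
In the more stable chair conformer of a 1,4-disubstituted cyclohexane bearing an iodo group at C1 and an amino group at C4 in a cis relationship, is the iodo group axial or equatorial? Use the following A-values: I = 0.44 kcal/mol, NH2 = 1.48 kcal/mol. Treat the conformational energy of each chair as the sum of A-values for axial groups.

C1 and C4 have opposite parity, so for the cis isomer the two substituents are one axial and one equatorial in each chair.
Chair I (iodo axial, amino equatorial): E = 0.44 kcal/mol.
Chair II (iodo equatorial, amino axial): E = 1.48 kcal/mol.
Chair I is the more stable (lower-energy) conformer, and in that chair the iodo group is axial.

axial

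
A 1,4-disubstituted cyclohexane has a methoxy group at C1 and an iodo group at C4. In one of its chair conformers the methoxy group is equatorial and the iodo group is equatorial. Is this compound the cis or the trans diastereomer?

trans

C1 and C4 have opposite parity, so their axial bonds point in opposite directions.
With opposite-parity carbons, two substituents on the same face are one axial and one equatorial; opposite faces give both axial or both equatorial.
Here the groups are equatorial/equatorial → opposite face → trans.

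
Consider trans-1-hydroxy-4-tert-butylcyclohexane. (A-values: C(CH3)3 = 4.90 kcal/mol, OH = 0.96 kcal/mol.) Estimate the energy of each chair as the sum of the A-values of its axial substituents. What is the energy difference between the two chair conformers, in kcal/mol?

5.86 kcal/mol

C1 and C4 have opposite parity, so for the trans isomer the two substituents are e,e in one chair and a,a in the other.
Chair I (tert-butyl axial, hydroxyl axial): E = 5.86 kcal/mol.
Chair II (tert-butyl equatorial, hydroxyl equatorial): E = 0.00 kcal/mol.
ΔE = 5.86 − 0.00 = 5.86 kcal/mol; chair II is more stable.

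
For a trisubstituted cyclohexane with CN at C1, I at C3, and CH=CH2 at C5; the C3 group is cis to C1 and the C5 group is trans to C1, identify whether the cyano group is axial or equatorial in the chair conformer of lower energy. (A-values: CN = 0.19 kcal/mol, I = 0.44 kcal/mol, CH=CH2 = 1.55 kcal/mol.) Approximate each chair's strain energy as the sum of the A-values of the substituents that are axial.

axial

Chair I (cyano axial, iodo axial, vinyl equatorial): E = 0.63 kcal/mol.
Chair II (cyano equatorial, iodo equatorial, vinyl axial): E = 1.55 kcal/mol.
Chair I is the more stable (lower-energy) conformer, and in that chair the cyano group is axial.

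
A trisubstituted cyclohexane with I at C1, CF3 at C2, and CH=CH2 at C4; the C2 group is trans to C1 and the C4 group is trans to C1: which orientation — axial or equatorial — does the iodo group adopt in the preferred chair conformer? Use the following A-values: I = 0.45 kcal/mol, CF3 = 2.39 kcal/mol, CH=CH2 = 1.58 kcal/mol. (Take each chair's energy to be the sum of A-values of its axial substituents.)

equatorial

Chair I (iodo axial, trifluoromethyl axial, vinyl axial): E = 4.42 kcal/mol.
Chair II (iodo equatorial, trifluoromethyl equatorial, vinyl equatorial): E = 0.00 kcal/mol.
Chair II is the more stable (lower-energy) conformer, and in that chair the iodo group is equatorial.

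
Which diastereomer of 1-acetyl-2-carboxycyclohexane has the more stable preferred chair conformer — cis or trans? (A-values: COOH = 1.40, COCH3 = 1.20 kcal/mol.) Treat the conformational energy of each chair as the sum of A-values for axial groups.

At 1,2 positions (parity opposite): cis → (a,e or e,a); trans → (e,e or a,a).
Best chair for cis: E = 1.20 kcal/mol; best chair for trans: E = 0.00 kcal/mol.
The trans isomer is lower by 1.20 kcal/mol.

trans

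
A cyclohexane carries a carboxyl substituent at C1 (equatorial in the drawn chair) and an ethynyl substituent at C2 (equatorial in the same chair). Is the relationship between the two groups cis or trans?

trans

C1 and C2 have opposite parity, so their axial bonds point in opposite directions.
With opposite-parity carbons, two substituents on the same face are one axial and one equatorial; opposite faces give both axial or both equatorial.
Here the groups are equatorial/equatorial → opposite face → trans.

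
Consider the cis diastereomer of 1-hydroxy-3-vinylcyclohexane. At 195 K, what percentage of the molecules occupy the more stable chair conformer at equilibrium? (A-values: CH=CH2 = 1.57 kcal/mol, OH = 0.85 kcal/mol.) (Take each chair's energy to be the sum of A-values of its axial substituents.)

99.8%

C1 and C3 have the same parity, so for the cis isomer the two substituents are e,e in one chair and a,a in the other.
Chair I (vinyl axial, hydroxyl axial): E = 2.42 kcal/mol; chair II (vinyl equatorial, hydroxyl equatorial): E = 0.00 kcal/mol.
ΔG = 2.42 kcal/mol between the two chairs.
K = exp(ΔG/RT) with R = 1.987×10⁻³ kcal mol⁻¹ K⁻¹ and T = 195 K gives K ≈ 516.
Fraction in the lower-energy chair = K/(K+1) = 99.8%.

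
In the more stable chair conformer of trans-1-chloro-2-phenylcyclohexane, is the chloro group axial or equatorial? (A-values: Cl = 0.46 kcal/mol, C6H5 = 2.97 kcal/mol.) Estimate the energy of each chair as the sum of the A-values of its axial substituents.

equatorial

C1 and C2 have opposite parity, so for the trans isomer the two substituents are e,e in one chair and a,a in the other.
Chair I (chloro axial, phenyl axial): E = 3.43 kcal/mol.
Chair II (chloro equatorial, phenyl equatorial): E = 0.00 kcal/mol.
Chair II is the more stable (lower-energy) conformer, and in that chair the chloro group is equatorial.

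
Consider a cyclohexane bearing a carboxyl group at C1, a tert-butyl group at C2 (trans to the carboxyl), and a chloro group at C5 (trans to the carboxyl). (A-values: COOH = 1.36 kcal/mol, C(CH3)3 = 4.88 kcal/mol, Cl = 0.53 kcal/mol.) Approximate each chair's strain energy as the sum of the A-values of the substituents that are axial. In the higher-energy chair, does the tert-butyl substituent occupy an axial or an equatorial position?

axial

Chair I (carboxyl axial, tert-butyl axial, chloro equatorial): E = 6.24 kcal/mol.
Chair II (carboxyl equatorial, tert-butyl equatorial, chloro axial): E = 0.53 kcal/mol.
Chair I is the less stable (higher-energy) conformer, and in that chair the tert-butyl group is axial.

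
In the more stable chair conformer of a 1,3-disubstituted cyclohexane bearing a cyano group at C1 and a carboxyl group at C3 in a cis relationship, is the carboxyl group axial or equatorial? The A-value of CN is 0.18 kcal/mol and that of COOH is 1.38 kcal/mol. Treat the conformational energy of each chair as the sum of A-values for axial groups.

C1 and C3 have the same parity, so for the cis isomer the two substituents are e,e in one chair and a,a in the other.
Chair I (cyano axial, carboxyl axial): E = 1.56 kcal/mol.
Chair II (cyano equatorial, carboxyl equatorial): E = 0.00 kcal/mol.
Chair II is the more stable (lower-energy) conformer, and in that chair the carboxyl group is equatorial.

equatorial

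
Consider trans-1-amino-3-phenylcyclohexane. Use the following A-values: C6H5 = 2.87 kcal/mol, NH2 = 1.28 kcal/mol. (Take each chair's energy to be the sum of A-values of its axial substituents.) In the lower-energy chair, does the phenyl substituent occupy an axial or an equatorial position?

equatorial

C1 and C3 have the same parity, so for the trans isomer the two substituents are one axial and one equatorial in each chair.
Chair I (phenyl axial, amino equatorial): E = 2.87 kcal/mol.
Chair II (phenyl equatorial, amino axial): E = 1.28 kcal/mol.
Chair II is the more stable (lower-energy) conformer, and in that chair the phenyl group is equatorial.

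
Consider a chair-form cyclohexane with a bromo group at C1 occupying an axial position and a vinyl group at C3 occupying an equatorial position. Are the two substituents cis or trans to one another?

trans

C1 and C3 have the same parity, so their axial bonds point in the same direction.
With same-parity carbons, two substituents on the same face are both axial or both equatorial; opposite faces give one of each.
Here the groups are axial/equatorial → opposite face → trans.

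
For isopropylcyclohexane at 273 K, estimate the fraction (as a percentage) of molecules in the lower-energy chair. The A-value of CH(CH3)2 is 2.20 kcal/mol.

98.3%

One chair has the isopropyl group axial (E = 2.20 kcal/mol) and the other has it equatorial (E = 0).
ΔG = 2.20 kcal/mol between the two chairs.
K = exp(ΔG/RT) with R = 1.987×10⁻³ kcal mol⁻¹ K⁻¹ and T = 273 K gives K ≈ 57.7.
Fraction in the lower-energy chair = K/(K+1) = 98.3%.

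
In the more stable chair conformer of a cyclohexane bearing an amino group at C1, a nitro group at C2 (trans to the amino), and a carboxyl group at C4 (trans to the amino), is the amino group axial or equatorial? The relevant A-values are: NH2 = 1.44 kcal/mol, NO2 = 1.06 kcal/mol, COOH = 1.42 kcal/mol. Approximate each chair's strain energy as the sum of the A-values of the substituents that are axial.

equatorial

Chair I (amino axial, nitro axial, carboxyl axial): E = 3.92 kcal/mol.
Chair II (amino equatorial, nitro equatorial, carboxyl equatorial): E = 0.00 kcal/mol.
Chair II is the more stable (lower-energy) conformer, and in that chair the amino group is equatorial.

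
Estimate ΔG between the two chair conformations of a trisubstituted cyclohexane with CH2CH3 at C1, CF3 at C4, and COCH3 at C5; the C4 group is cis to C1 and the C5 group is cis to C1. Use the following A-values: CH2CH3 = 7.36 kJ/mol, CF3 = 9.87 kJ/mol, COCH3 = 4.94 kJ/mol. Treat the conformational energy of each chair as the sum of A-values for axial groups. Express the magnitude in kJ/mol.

Chair I (ethyl axial, trifluoromethyl equatorial, acetyl axial): E = 12.30 kJ/mol.
Chair II (ethyl equatorial, trifluoromethyl axial, acetyl equatorial): E = 9.87 kJ/mol.
ΔE = 12.30 − 9.87 = 2.43 kJ/mol; chair II is more stable.

2.43 kJ/mol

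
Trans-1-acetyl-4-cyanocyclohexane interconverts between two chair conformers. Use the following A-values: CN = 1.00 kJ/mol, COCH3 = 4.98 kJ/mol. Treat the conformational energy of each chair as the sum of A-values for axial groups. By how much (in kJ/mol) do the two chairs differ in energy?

C1 and C4 have opposite parity, so for the trans isomer the two substituents are e,e in one chair and a,a in the other.
Chair I (cyano axial, acetyl axial): E = 5.98 kJ/mol.
Chair II (cyano equatorial, acetyl equatorial): E = 0.00 kJ/mol.
ΔE = 5.98 − 0.00 = 5.98 kJ/mol; chair II is more stable.

5.98 kJ/mol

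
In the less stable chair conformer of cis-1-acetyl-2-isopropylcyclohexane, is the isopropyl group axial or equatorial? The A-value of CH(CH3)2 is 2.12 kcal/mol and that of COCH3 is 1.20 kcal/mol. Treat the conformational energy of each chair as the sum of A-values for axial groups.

C1 and C2 have opposite parity, so for the cis isomer the two substituents are one axial and one equatorial in each chair.
Chair I (isopropyl axial, acetyl equatorial): E = 2.12 kcal/mol.
Chair II (isopropyl equatorial, acetyl axial): E = 1.20 kcal/mol.
Chair I is the less stable (higher-energy) conformer, and in that chair the isopropyl group is axial.

axial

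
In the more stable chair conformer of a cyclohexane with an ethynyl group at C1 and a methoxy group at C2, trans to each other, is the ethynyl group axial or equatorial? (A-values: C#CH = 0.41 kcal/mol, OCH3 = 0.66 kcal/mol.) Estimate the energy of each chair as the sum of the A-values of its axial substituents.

equatorial

C1 and C2 have opposite parity, so for the trans isomer the two substituents are e,e in one chair and a,a in the other.
Chair I (ethynyl axial, methoxy axial): E = 1.07 kcal/mol.
Chair II (ethynyl equatorial, methoxy equatorial): E = 0.00 kcal/mol.
Chair II is the more stable (lower-energy) conformer, and in that chair the ethynyl group is equatorial.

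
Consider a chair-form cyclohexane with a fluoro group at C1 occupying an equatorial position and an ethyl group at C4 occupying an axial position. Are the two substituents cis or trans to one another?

C1 and C4 have opposite parity, so their axial bonds point in opposite directions.
With opposite-parity carbons, two substituents on the same face are one axial and one equatorial; opposite faces give both axial or both equatorial.
Here the groups are equatorial/axial → same face → cis.

cis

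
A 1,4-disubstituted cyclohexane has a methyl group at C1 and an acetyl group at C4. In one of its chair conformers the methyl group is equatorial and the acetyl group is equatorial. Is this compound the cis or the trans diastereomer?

C1 and C4 have opposite parity, so their axial bonds point in opposite directions.
With opposite-parity carbons, two substituents on the same face are one axial and one equatorial; opposite faces give both axial or both equatorial.
Here the groups are equatorial/equatorial → opposite face → trans.

trans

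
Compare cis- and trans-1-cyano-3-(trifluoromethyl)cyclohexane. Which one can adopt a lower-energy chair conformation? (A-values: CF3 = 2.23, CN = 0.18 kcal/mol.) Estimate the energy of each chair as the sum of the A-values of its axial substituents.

At 1,3 positions (parity same): cis → (e,e or a,a); trans → (a,e or e,a).
Best chair for cis: E = 0.00 kcal/mol; best chair for trans: E = 0.18 kcal/mol.
The cis isomer is lower by 0.18 kcal/mol.

cis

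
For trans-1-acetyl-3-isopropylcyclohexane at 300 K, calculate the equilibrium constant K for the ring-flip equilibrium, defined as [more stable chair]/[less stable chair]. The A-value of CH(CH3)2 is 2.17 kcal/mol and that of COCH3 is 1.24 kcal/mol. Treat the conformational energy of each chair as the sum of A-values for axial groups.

K ≈ 4.76

C1 and C3 have the same parity, so for the trans isomer the two substituents are one axial and one equatorial in each chair.
Chair I (isopropyl axial, acetyl equatorial): E = 2.17 kcal/mol; chair II (isopropyl equatorial, acetyl axial): E = 1.24 kcal/mol.
ΔG = 0.93 kcal/mol between the two chairs.
K = exp(ΔG/RT) with R = 1.987×10⁻³ kcal mol⁻¹ K⁻¹ and T = 300 K gives K ≈ 4.76.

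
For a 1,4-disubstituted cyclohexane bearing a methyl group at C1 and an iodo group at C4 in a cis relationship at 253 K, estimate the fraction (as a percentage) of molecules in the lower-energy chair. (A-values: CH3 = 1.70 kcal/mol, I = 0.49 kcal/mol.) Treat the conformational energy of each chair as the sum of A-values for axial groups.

C1 and C4 have opposite parity, so for the cis isomer the two substituents are one axial and one equatorial in each chair.
Chair I (methyl axial, iodo equatorial): E = 1.70 kcal/mol; chair II (methyl equatorial, iodo axial): E = 0.49 kcal/mol.
ΔG = 1.21 kcal/mol between the two chairs.
K = exp(ΔG/RT) with R = 1.987×10⁻³ kcal mol⁻¹ K⁻¹ and T = 253 K gives K ≈ 11.1.
Fraction in the lower-energy chair = K/(K+1) = 91.7%.

91.7%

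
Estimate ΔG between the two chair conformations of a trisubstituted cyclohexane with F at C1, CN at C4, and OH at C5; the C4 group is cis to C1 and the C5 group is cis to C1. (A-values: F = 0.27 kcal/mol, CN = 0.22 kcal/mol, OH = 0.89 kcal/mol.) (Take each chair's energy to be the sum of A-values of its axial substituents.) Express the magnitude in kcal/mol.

0.94 kcal/mol

Chair I (fluoro axial, cyano equatorial, hydroxyl axial): E = 1.16 kcal/mol.
Chair II (fluoro equatorial, cyano axial, hydroxyl equatorial): E = 0.22 kcal/mol.
ΔE = 1.16 − 0.22 = 0.94 kcal/mol; chair II is more stable.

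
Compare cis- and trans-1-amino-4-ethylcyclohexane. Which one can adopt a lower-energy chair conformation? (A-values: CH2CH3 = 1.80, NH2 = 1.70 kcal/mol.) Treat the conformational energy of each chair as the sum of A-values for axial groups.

At 1,4 positions (parity opposite): cis → (a,e or e,a); trans → (e,e or a,a).
Best chair for cis: E = 1.70 kcal/mol; best chair for trans: E = 0.00 kcal/mol.
The trans isomer is lower by 1.70 kcal/mol.

trans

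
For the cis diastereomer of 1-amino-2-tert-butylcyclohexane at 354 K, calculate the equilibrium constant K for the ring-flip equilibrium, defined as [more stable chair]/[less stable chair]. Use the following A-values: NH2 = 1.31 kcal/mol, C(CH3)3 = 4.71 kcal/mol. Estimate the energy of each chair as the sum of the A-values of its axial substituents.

C1 and C2 have opposite parity, so for the cis isomer the two substituents are one axial and one equatorial in each chair.
Chair I (amino axial, tert-butyl equatorial): E = 1.31 kcal/mol; chair II (amino equatorial, tert-butyl axial): E = 4.71 kcal/mol.
ΔG = 3.40 kcal/mol between the two chairs.
K = exp(ΔG/RT) with R = 1.987×10⁻³ kcal mol⁻¹ K⁻¹ and T = 354 K gives K ≈ 126.

K ≈ 126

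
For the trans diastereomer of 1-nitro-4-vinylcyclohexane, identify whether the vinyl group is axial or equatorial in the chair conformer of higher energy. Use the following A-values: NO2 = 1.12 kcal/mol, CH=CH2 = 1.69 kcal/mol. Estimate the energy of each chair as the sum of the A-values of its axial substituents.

C1 and C4 have opposite parity, so for the trans isomer the two substituents are e,e in one chair and a,a in the other.
Chair I (nitro axial, vinyl axial): E = 2.81 kcal/mol.
Chair II (nitro equatorial, vinyl equatorial): E = 0.00 kcal/mol.
Chair I is the less stable (higher-energy) conformer, and in that chair the vinyl group is axial.

axial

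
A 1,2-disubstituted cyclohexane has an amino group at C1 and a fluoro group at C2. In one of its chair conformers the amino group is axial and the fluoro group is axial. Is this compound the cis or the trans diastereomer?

C1 and C2 have opposite parity, so their axial bonds point in opposite directions.
With opposite-parity carbons, two substituents on the same face are one axial and one equatorial; opposite faces give both axial or both equatorial.
Here the groups are axial/axial → opposite face → trans.

trans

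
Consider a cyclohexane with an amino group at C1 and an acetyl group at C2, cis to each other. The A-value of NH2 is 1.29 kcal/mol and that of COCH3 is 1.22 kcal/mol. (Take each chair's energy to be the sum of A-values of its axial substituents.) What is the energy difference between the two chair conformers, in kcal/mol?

C1 and C2 have opposite parity, so for the cis isomer the two substituents are one axial and one equatorial in each chair.
Chair I (amino axial, acetyl equatorial): E = 1.29 kcal/mol.
Chair II (amino equatorial, acetyl axial): E = 1.22 kcal/mol.
ΔE = 1.29 − 1.22 = 0.07 kcal/mol; chair II is more stable.

0.07 kcal/mol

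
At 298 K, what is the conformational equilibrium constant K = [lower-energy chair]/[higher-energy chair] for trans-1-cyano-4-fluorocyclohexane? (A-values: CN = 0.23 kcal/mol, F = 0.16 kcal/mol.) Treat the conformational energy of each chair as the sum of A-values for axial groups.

C1 and C4 have opposite parity, so for the trans isomer the two substituents are e,e in one chair and a,a in the other.
Chair I (cyano axial, fluoro axial): E = 0.39 kcal/mol; chair II (cyano equatorial, fluoro equatorial): E = 0.00 kcal/mol.
ΔG = 0.39 kcal/mol between the two chairs.
K = exp(ΔG/RT) with R = 1.987×10⁻³ kcal mol⁻¹ K⁻¹ and T = 298 K gives K ≈ 1.93.

K ≈ 1.93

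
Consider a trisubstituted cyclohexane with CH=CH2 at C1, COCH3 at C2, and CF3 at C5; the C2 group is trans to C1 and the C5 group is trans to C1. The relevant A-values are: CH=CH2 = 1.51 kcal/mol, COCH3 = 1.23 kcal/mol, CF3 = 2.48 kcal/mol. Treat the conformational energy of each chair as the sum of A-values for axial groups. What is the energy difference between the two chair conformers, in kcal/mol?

0.26 kcal/mol

Chair I (vinyl axial, acetyl axial, trifluoromethyl equatorial): E = 2.74 kcal/mol.
Chair II (vinyl equatorial, acetyl equatorial, trifluoromethyl axial): E = 2.48 kcal/mol.
ΔE = 2.74 − 2.48 = 0.26 kcal/mol; chair II is more stable.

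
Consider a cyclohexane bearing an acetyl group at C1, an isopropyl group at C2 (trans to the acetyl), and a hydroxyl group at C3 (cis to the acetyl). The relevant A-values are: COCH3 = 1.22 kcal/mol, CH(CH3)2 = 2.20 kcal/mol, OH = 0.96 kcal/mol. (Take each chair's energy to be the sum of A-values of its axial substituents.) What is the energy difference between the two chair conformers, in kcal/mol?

Chair I (acetyl axial, isopropyl axial, hydroxyl axial): E = 4.38 kcal/mol.
Chair II (acetyl equatorial, isopropyl equatorial, hydroxyl equatorial): E = 0.00 kcal/mol.
ΔE = 4.38 − 0.00 = 4.38 kcal/mol; chair II is more stable.

4.38 kcal/mol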